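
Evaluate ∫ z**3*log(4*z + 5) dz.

Use integration by parts with u = log(4*z + 5), dv = z**3 dz.
Then du = 4/(4*z + 5) dz and v = z**4/4.

z**4*log(4*z + 5)/4 - z**4/16 + 5*z**3/48 - 25*z**2/128 + 125*z/256 - 625*log(4*z + 5)/1024 + C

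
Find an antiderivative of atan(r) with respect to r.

Use integration by parts with u = arctan(r), dv = dr.
Then du = 1/(r**2 + 1) dr.

r*atan(r) - log(r**2 + 1)/2 + C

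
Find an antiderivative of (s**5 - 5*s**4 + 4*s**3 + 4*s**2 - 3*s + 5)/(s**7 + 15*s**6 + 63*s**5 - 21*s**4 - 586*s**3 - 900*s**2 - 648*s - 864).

-11*log(s - 3)/14175 + 117*log(s + 2)/800 - 2479*log(s + 4)/952 + 8717695*log(s + 6)/3548448 + 1021*log(s**2 + 1)/1163650 + 3753*atan(s)/581825 - 14953/(2664*s + 15984) + C

Factor the denominator: (s - 3)*(s + 2)*(s + 4)*(s + 6)**2*(s**2 + 1).
Partial-fraction decomposition: (1021*s + 3753)/(581825*(s**2 + 1)) + 8717695/(3548448*(s + 6)) + 14953/(2664*(s + 6)**2) - 2479/(952*(s + 4)) + 117/(800*(s + 2)) - 11/(14175*(s - 3)).
Integrate each term; A/(s−a) gives A·log|s−a|; the (Bs+D)/(s²+p²) term gives a log and an atan.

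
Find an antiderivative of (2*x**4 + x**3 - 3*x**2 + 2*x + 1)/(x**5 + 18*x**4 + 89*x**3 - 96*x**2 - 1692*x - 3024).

Factor the denominator: (x - 4)*(x + 3)*(x + 6)**2*(x + 7).
Partial-fraction decomposition: 4299/(44*(x + 7)) - 85829/(900*(x + 6)) + 2257/(30*(x + 6)**2) - 103/(252*(x + 3)) + 537/(7700*(x - 4)).
Integrate each term; A/(x−a) gives A·log|x−a|; A/(x−a)² gives −A/(x−a).

537*log(x - 4)/7700 - 103*log(x + 3)/252 - 85829*log(x + 6)/900 + 4299*log(x + 7)/44 - 2257/(30*x + 180) + C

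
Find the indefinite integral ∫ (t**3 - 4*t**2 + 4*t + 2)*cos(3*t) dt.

t**3*sin(3*t)/3 - 4*t**2*sin(3*t)/3 + t**2*cos(3*t)/3 + 10*t*sin(3*t)/9 - 8*t*cos(3*t)/9 + 26*sin(3*t)/27 + 10*cos(3*t)/27 + C

Use integration by parts with u = t**3 - 4*t**2 + 4*t + 2, dv = cos(3*t) dt, so v = sin(3*t)/3.
Apply parts 3 times (tabular method): alternate signs, differentiate u down to 0, integrate dv up.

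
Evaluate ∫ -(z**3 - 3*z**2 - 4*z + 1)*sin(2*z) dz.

z**3*cos(2*z)/2 - 3*z**2*sin(2*z)/4 - 3*z**2*cos(2*z)/2 + 3*z*sin(2*z)/2 - 11*z*cos(2*z)/4 + 11*sin(2*z)/8 + 5*cos(2*z)/4 + C

Use integration by parts with u = z**3 - 3*z**2 - 4*z + 1, dv = -sin(2*z) dz, so v = cos(2*z)/2.
Apply parts 3 times (tabular method): alternate signs, differentiate u down to 0, integrate dv up.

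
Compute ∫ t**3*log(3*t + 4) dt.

t**4*log(3*t + 4)/4 - t**4/16 + t**3/9 - 2*t**2/9 + 16*t/27 - 64*log(3*t + 4)/81 + C

Use integration by parts with u = log(3*t + 4), dv = t**3 dt.
Then du = 3/(3*t + 4) dt and v = t**4/4.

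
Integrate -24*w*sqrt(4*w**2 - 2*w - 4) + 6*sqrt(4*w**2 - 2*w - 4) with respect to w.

-2*(4*w**2 - 2*w - 4)**(3/2) + C

Let u = 4*w**2 - 2*w - 4, so du = (8*w - 2) dw.
Rewriting, the integral becomes -3·∫ √u du = -3·(2/3)u^(3/2).
Substituting back, u = 4*w**2 - 2*w - 4.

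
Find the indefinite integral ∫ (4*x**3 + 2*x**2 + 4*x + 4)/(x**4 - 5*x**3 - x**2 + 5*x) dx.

4*log(x)/5 + 287*log(x - 5)/60 - 7*log(x - 1)/4 + log(x + 1)/6 + C

Factor the denominator: x*(x - 5)*(x - 1)*(x + 1).
Partial-fraction decomposition: 1/(6*(x + 1)) - 7/(4*(x - 1)) + 287/(60*(x - 5)) + 4/(5*x).
Integrate each term: A/(x−a) contributes A·log|x−a|.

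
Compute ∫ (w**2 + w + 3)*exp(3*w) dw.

Use integration by parts with u = w**2 + w + 3, dv = exp(3*w) dw, so v = exp(3*w)/3.
Apply parts 2 times (tabular method): alternate signs, differentiate u down to 0, integrate dv up.

(9*w**2 + 3*w + 26)*exp(3*w)/27 + C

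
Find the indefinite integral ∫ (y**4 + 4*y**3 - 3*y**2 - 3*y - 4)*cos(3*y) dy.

Use integration by parts with u = y**4 + 4*y**3 - 3*y**2 - 3*y - 4, dv = cos(3*y) dy, so v = sin(3*y)/3.
Apply parts 4 times (tabular method): alternate signs, differentiate u down to 0, integrate dv up.

y**4*sin(3*y)/3 + 4*y**3*sin(3*y)/3 + 4*y**3*cos(3*y)/9 - 13*y**2*sin(3*y)/9 + 4*y**2*cos(3*y)/3 - 17*y*sin(3*y)/9 - 26*y*cos(3*y)/27 - 82*sin(3*y)/81 - 17*cos(3*y)/27 + C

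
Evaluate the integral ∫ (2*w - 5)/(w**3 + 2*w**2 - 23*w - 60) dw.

5*log(w - 5)/72 + 11*log(w + 3)/8 - 13*log(w + 4)/9 + C

Factor the denominator: (w - 5)*(w + 3)*(w + 4).
Partial-fraction decomposition: -13/(9*(w + 4)) + 11/(8*(w + 3)) + 5/(72*(w - 5)).
Integrate each term: A/(w−a) contributes A·log|w−a|.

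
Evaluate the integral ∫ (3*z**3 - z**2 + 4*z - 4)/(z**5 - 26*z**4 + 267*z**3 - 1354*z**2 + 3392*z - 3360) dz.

502*log(z - 7)/9 - 158*log(z - 6) + 183*log(z - 5) - 727*log(z - 4)/9 + 94/(3*z - 12) + C

Factor the denominator: (z - 7)*(z - 6)*(z - 5)*(z - 4)**2.
Partial-fraction decomposition: -727/(9*(z - 4)) - 94/(3*(z - 4)**2) + 183/(z - 5) - 158/(z - 6) + 502/(9*(z - 7)).
Integrate each term; A/(z−a) gives A·log|z−a|; A/(z−a)² gives −A/(z−a).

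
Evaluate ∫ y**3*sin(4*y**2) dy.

-y**2*cos(4*y**2)/8 + sin(4*y**2)/32 + C

Let u = y², du = 2y dy; rewrite as (1/2)∫ u^1·sin(4u) du.
Now integrate by parts 1 time.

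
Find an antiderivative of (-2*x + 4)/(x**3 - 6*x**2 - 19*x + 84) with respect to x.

Factor the denominator: (x - 7)*(x - 3)*(x + 4).
Partial-fraction decomposition: 12/(77*(x + 4)) + 1/(14*(x - 3)) - 5/(22*(x - 7)).
Integrate each term: A/(x−a) contributes A·log|x−a|.

-5*log(x - 7)/22 + log(x - 3)/14 + 12*log(x + 4)/77 + C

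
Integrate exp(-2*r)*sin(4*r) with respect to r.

-exp(-2*r)*sin(4*r)/10 - exp(-2*r)*cos(4*r)/5 + C

Let I denote the integral. Integrate by parts with u = sin(4*r), dv = exp(-2*r) dr, so v = -exp(-2*r)/2: I = -exp(-2*r)*sin(4*r)/2 + 2·∫ exp(-2*r)*cos(4*r) dr.
Apply parts again with u = cos(4*r), dv = exp(-2*r) dr: ∫ exp(-2*r)*cos(4*r) dr = -exp(-2*r)*cos(4*r)/2 − 2·I. Substituting back brings back I: I = -exp(-2*r)*sin(4*r)/2 - exp(-2*r)*cos(4*r) − 4·I.
Solving for I: (1 + 4)·I equals the remaining terms, so I = (1/5)·(-exp(-2*r)*sin(4*r)/2 - exp(-2*r)*cos(4*r)).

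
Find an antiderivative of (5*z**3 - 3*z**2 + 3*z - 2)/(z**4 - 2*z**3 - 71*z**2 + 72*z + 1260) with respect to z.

Factor the denominator: (z - 7)*(z - 6)*(z + 5)*(z + 6).
Partial-fraction decomposition: 302/(39*(z + 6)) - 239/(44*(z + 5)) - 247/(33*(z - 6)) + 529/(52*(z - 7)).
Integrate each term: A/(z−a) contributes A·log|z−a|.

529*log(z - 7)/52 - 247*log(z - 6)/33 - 239*log(z + 5)/44 + 302*log(z + 6)/39 + C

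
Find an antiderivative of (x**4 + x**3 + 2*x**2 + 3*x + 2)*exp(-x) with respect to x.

(-x**4 - 5*x**3 - 17*x**2 - 37*x - 39)*exp(-x) + C

Use integration by parts with u = x**4 + x**3 + 2*x**2 + 3*x + 2, dv = exp(-x) dx, so v = -exp(-x).
Apply parts 4 times (tabular method): alternate signs, differentiate u down to 0, integrate dv up.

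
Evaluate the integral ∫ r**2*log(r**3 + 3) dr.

r**3*log(r**3 + 3)/3 - r**3/3 + log(r**3 + 3) + C

Let u = r**3 + 3, so du = (3*r**2) dr.
The integral becomes (1/3)·∫ log(u) du; integrate by parts with u′=log(u), dv′=du.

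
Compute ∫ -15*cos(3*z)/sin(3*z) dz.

-5*log(sin(3*z)) + C

Let u = sin(3*z), so du = (3*cos(3*z)) dz.
Rewriting, the integral becomes -5·∫ 1/u du = -5·log(u).
Substituting back, u = sin(3*z).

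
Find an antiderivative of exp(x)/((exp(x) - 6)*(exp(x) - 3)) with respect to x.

log(exp(x) - 6)/3 - log(exp(x) - 3)/3 + C

Let u = e^x, du = e^x dx.
The integral becomes ∫ du/((u-3)(u-6)); decompose into partial fractions.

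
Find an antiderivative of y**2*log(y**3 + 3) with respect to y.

y**3*log(y**3 + 3)/3 - y**3/3 + log(y**3 + 3) + C

Let u = y**3 + 3, so du = (3*y**2) dy.
The integral becomes (1/3)·∫ log(u) du; integrate by parts with u′=log(u), dv′=du.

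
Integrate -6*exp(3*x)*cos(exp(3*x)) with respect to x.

-2*sin(exp(3*x)) + C

Let u = exp(3*x), so du = (3*exp(3*x)) dx.
Rewriting, the integral becomes -2·∫ cos(u) du = -2·sin(u).
Substituting back, u = exp(3*x).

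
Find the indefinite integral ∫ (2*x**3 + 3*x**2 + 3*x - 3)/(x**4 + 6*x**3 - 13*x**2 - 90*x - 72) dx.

37*log(x - 4)/70 + log(x + 1)/10 - 13*log(x + 3)/14 + 23*log(x + 6)/10 + C

Factor the denominator: (x - 4)*(x + 1)*(x + 3)*(x + 6).
Partial-fraction decomposition: 23/(10*(x + 6)) - 13/(14*(x + 3)) + 1/(10*(x + 1)) + 37/(70*(x - 4)).
Integrate each term: A/(x−a) contributes A·log|x−a|.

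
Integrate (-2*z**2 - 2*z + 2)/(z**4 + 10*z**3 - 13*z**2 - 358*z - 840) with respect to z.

-41*log(z - 6)/715 + 11*log(z + 4)/15 - 19*log(z + 5)/11 + 41*log(z + 7)/39 + C

Factor the denominator: (z - 6)*(z + 4)*(z + 5)*(z + 7).
Partial-fraction decomposition: 41/(39*(z + 7)) - 19/(11*(z + 5)) + 11/(15*(z + 4)) - 41/(715*(z - 6)).
Integrate each term: A/(z−a) contributes A·log|z−a|.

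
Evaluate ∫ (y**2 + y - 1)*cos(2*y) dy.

Use integration by parts with u = y**2 + y - 1, dv = cos(2*y) dy, so v = sin(2*y)/2.
Apply parts 2 times (tabular method): alternate signs, differentiate u down to 0, integrate dv up.

y**2*sin(2*y)/2 + y*sin(2*y)/2 + y*cos(2*y)/2 - 3*sin(2*y)/4 + cos(2*y)/4 + C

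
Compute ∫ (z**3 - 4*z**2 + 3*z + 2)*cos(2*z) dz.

z**3*sin(2*z)/2 - 2*z**2*sin(2*z) + 3*z**2*cos(2*z)/4 + 3*z*sin(2*z)/4 - 2*z*cos(2*z) + 2*sin(2*z) + 3*cos(2*z)/8 + C

Use integration by parts with u = z**3 - 4*z**2 + 3*z + 2, dv = cos(2*z) dz, so v = sin(2*z)/2.
Apply parts 3 times (tabular method): alternate signs, differentiate u down to 0, integrate dv up.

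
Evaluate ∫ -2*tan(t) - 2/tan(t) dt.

-2*log(tan(t)) + C

Let u = tan(t), so du = (tan(t)**2 + 1) dt.
Rewriting, the integral becomes -2·∫ 1/u du = -2·log(u).
Substituting back, u = tan(t).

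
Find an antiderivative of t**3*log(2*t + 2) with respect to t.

t**4*log(2*t + 2)/4 - t**4/16 + t**3/12 - t**2/8 + t/4 - log(t + 1)/4 + C

Use integration by parts with u = log(2*t + 2), dv = t**3 dt.
Then du = 2/(2*t + 2) dt and v = t**4/4.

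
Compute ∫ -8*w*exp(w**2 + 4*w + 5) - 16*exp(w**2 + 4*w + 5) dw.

Let u = w**2 + 4*w + 5, so du = (2*w + 4) dw.
Rewriting, the integral becomes -4·∫ e^u du = -4·e^u.
Substituting back, u = w**2 + 4*w + 5.

-4*exp(w**2 + 4*w + 5) + C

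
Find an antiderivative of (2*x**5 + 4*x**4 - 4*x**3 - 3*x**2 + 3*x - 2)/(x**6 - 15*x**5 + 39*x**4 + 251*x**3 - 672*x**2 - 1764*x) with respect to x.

Factor the denominator: x*(x - 7)**2*(x - 6)*(x + 2)*(x + 3).
Partial-fraction decomposition: 23/(675*(x + 3)) + 1/(108*(x + 2)) + 4945/(108*(x - 6)) - 1449727/(33075*(x - 7)) + 6953/(105*(x - 7)**2) + 1/(882*x).
Integrate each term; A/(x−a) gives A·log|x−a|; A/(x−a)² gives −A/(x−a).

log(x)/882 - 1449727*log(x - 7)/33075 + 4945*log(x - 6)/108 + log(x + 2)/108 + 23*log(x + 3)/675 - 6953/(105*x - 735) + C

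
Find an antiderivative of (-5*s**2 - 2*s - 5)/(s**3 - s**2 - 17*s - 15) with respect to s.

Factor the denominator: (s - 5)*(s + 1)*(s + 3).
Partial-fraction decomposition: -11/(4*(s + 3)) + 2/(3*(s + 1)) - 35/(12*(s - 5)).
Integrate each term: A/(s−a) contributes A·log|s−a|.

-35*log(s - 5)/12 + 2*log(s + 1)/3 - 11*log(s + 3)/4 + C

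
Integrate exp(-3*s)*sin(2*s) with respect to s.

Let I denote the integral. Integrate by parts with u = sin(2*s), dv = exp(-3*s) ds, so v = -exp(-3*s)/3: I = -exp(-3*s)*sin(2*s)/3 + (2/3)·∫ exp(-3*s)*cos(2*s) ds.
Apply parts again with u = cos(2*s), dv = exp(-3*s) ds: ∫ exp(-3*s)*cos(2*s) ds = -exp(-3*s)*cos(2*s)/3 − (2/3)·I. Substituting back brings back I: I = -exp(-3*s)*sin(2*s)/3 - 2*exp(-3*s)*cos(2*s)/9 − (4/9)·I.
Solving for I: (1 + 4/9)·I equals the remaining terms, so I = (9/13)·(-exp(-3*s)*sin(2*s)/3 - 2*exp(-3*s)*cos(2*s)/9).

-3*exp(-3*s)*sin(2*s)/13 - 2*exp(-3*s)*cos(2*s)/13 + C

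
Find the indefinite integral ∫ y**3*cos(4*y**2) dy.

y**2*sin(4*y**2)/8 + cos(4*y**2)/32 + C

Let u = y², du = 2y dy; rewrite as (1/2)∫ u^1·cos(4u) du.
Now integrate by parts 1 time.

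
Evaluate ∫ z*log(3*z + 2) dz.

Use integration by parts with u = log(3*z + 2), dv = z dz.
Then du = 3/(3*z + 2) dz and v = z**2/2.

z**2*log(3*z + 2)/2 - z**2/4 + z/3 - 2*log(3*z + 2)/9 + C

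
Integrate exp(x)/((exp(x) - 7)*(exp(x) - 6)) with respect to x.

Let u = e^x, du = e^x dx.
The integral becomes ∫ du/((u-6)(u-7)); decompose into partial fractions.

log(exp(x) - 7) - log(exp(x) - 6) + C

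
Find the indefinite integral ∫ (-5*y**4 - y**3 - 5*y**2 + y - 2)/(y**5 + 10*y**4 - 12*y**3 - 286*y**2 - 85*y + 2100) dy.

Factor the denominator: (y - 4)*(y - 3)*(y + 5)**2*(y + 7).
Partial-fraction decomposition: -2979/(110*(y + 7)) + 6605/(288*(y + 5)) - 87/(4*(y + 5)**2) + 119/(160*(y - 3)) - 158/(99*(y - 4)).
Integrate each term; A/(y−a) gives A·log|y−a|; A/(y−a)² gives −A/(y−a).

-158*log(y - 4)/99 + 119*log(y - 3)/160 + 6605*log(y + 5)/288 - 2979*log(y + 7)/110 + 87/(4*y + 20) + C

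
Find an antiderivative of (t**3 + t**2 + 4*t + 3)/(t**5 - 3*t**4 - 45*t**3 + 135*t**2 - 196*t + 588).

423*log(t - 7)/2968 - 51*log(t - 3)/520 - 319*log(t + 7)/7420 - log(t**2 + 4)/1378 - 3*atan(t/2)/1378 + C

Factor the denominator: (t - 7)*(t - 3)*(t + 7)*(t**2 + 4).
Partial-fraction decomposition: -(t + 3)/(689*(t**2 + 4)) - 319/(7420*(t + 7)) - 51/(520*(t - 3)) + 423/(2968*(t - 7)).
Integrate each term; A/(t−a) gives A·log|t−a|; the (Bt+D)/(t²+p²) term gives a log and an atan.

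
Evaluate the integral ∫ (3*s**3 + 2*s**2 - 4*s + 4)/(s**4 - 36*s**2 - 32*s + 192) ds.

Factor the denominator: (s - 6)*(s - 2)*(s + 4)**2.
Partial-fraction decomposition: 13/(9*(s + 4)) - 7/(3*(s + 4)**2) - 7/(36*(s - 2)) + 7/(4*(s - 6)).
Integrate each term; A/(s−a) gives A·log|s−a|; A/(s−a)² gives −A/(s−a).

7*log(s - 6)/4 - 7*log(s - 2)/36 + 13*log(s + 4)/9 + 7/(3*s + 12) + C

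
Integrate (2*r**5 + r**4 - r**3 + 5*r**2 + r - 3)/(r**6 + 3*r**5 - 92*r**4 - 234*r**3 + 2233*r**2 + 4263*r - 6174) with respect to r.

Factor the denominator: (r - 7)*(r - 6)*(r - 1)*(r + 3)*(r + 7)**2.
Partial-fraction decomposition: 4651281/(4239872*(r + 7)) - 30635/(5824*(r + 7)**2) + 113/(1920*(r + 3)) + 1/(1536*(r - 1)) - 1121/(507*(r - 6)) + 35921/(11760*(r - 7)).
Integrate each term; A/(r−a) gives A·log|r−a|; A/(r−a)² gives −A/(r−a).

35921*log(r - 7)/11760 - 1121*log(r - 6)/507 + log(r - 1)/1536 + 113*log(r + 3)/1920 + 4651281*log(r + 7)/4239872 + 30635/(5824*r + 40768) + C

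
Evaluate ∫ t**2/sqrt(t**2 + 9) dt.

Substitute t = 3·tan(θ), so dt = 3·sec(θ)^2 dθ and the radical becomes sqrt(t**2 + 9) = 3·sec(θ) by the Pythagorean identity.
Integrate the resulting trig expression in θ, then back-substitute tan(θ) = t/3, sec(θ) = sqrt(t**2 + 9)/3 (absorbing any constant into C).

t*sqrt(t**2 + 9)/2 - 9*log(t + sqrt(t**2 + 9))/2 + C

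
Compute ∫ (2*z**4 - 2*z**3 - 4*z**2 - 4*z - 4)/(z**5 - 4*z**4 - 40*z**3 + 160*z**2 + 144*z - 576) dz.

Factor the denominator: (z - 6)*(z - 4)*(z - 2)*(z + 2)*(z + 6).
Partial-fraction decomposition: 145/(192*(z + 6)) - 3/(64*(z + 2)) - 3/(64*(z - 2)) - 5/(4*(z - 4)) + 497/(192*(z - 6)).
Integrate each term: A/(z−a) contributes A·log|z−a|.

497*log(z - 6)/192 - 5*log(z - 4)/4 + 145*log(z + 6)/192 - 3*log(z**2 - 4)/64 + C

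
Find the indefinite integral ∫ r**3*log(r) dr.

Use integration by parts with u = log(r), dv = r**3 dr.
Then du = 1/r dr and v = r**4/4.

r**4*log(r)/4 - r**4/16 + C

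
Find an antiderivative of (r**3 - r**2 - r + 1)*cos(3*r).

Use integration by parts with u = r**3 - r**2 - r + 1, dv = cos(3*r) dr, so v = sin(3*r)/3.
Apply parts 3 times (tabular method): alternate signs, differentiate u down to 0, integrate dv up.

r**3*sin(3*r)/3 - r**2*sin(3*r)/3 + r**2*cos(3*r)/3 - 5*r*sin(3*r)/9 - 2*r*cos(3*r)/9 + 11*sin(3*r)/27 - 5*cos(3*r)/27 + C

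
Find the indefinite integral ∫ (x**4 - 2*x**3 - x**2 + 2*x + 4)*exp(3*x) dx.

Use integration by parts with u = x**4 - 2*x**3 - x**2 + 2*x + 4, dv = exp(3*x) dx, so v = exp(3*x)/3.
Apply parts 4 times (tabular method): alternate signs, differentiate u down to 0, integrate dv up.

(27*x**4 - 90*x**3 + 63*x**2 + 12*x + 104)*exp(3*x)/81 + C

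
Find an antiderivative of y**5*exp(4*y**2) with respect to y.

Let u = y², du = 2y dy; rewrite as (1/2)∫ u^2·exp(4u) du.
Now integrate by parts 2 times.

(8*y**4 - 4*y**2 + 1)*exp(4*y**2)/64 + C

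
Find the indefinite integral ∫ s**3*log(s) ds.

Use integration by parts with u = log(s), dv = s**3 ds.
Then du = 1/s ds and v = s**4/4.

s**4*log(s)/4 - s**4/16 + C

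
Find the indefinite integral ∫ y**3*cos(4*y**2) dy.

y**2*sin(4*y**2)/8 + cos(4*y**2)/32 + C

Let u = y², du = 2y dy; rewrite as (1/2)∫ u^1·cos(4u) du.
Now integrate by parts 1 time.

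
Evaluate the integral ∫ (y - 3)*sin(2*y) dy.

Use integration by parts with u = y - 3, dv = sin(2*y) dy, so v = -cos(2*y)/2.
Apply parts 1 times (tabular method): alternate signs, differentiate u down to 0, integrate dv up.

-y*cos(2*y)/2 + sin(2*y)/4 + 3*cos(2*y)/2 + C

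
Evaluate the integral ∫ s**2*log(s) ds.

Use integration by parts with u = log(s), dv = s**2 ds.
Then du = 1/s ds and v = s**3/3.

s**3*log(s)/3 - s**3/9 + C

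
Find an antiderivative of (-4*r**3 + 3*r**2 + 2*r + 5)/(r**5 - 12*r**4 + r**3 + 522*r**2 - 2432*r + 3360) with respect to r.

-739*log(r - 6)/52 + 205*log(r - 5)/6 - 9697*log(r - 4)/484 + 755*log(r + 7)/9438 + 195/(22*r - 88) + C

Factor the denominator: (r - 6)*(r - 5)*(r - 4)**2*(r + 7).
Partial-fraction decomposition: 755/(9438*(r + 7)) - 9697/(484*(r - 4)) - 195/(22*(r - 4)**2) + 205/(6*(r - 5)) - 739/(52*(r - 6)).
Integrate each term; A/(r−a) gives A·log|r−a|; A/(r−a)² gives −A/(r−a).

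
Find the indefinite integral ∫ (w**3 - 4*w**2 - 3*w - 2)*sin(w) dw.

Use integration by parts with u = w**3 - 4*w**2 - 3*w - 2, dv = sin(w) dw, so v = -cos(w).
Apply parts 3 times (tabular method): alternate signs, differentiate u down to 0, integrate dv up.

-w**3*cos(w) + 3*w**2*sin(w) + 4*w**2*cos(w) - 8*w*sin(w) + 9*w*cos(w) - 9*sin(w) - 6*cos(w) + C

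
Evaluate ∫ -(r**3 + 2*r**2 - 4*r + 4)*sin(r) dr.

Use integration by parts with u = r**3 + 2*r**2 - 4*r + 4, dv = -sin(r) dr, so v = cos(r).
Apply parts 3 times (tabular method): alternate signs, differentiate u down to 0, integrate dv up.

r**3*cos(r) - 3*r**2*sin(r) + 2*r**2*cos(r) - 4*r*sin(r) - 10*r*cos(r) + 10*sin(r) + C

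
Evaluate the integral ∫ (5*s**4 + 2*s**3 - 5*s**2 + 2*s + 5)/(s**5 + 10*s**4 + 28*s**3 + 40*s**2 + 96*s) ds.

5*log(s)/96 - 1069*log(s + 4)/160 + 5861*log(s + 6)/480 - 93*log(s**2 + 4)/320 - 117*atan(s/2)/160 + C

Factor the denominator: s*(s + 4)*(s + 6)*(s**2 + 4).
Partial-fraction decomposition: -3*(31*s + 78)/(160*(s**2 + 4)) + 5861/(480*(s + 6)) - 1069/(160*(s + 4)) + 5/(96*s).
Integrate each term; A/(s−a) gives A·log|s−a|; the (Bs+D)/(s²+p²) term gives a log and an atan.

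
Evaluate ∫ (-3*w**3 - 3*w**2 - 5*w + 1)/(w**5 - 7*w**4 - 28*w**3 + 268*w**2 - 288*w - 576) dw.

Factor the denominator: (w - 6)*(w - 4)**2*(w + 1)*(w + 6).
Partial-fraction decomposition: 571/(6000*(w + 6)) - 6/(875*(w + 1)) + 281/(125*(w - 4)) + 259/(100*(w - 4)**2) - 785/(336*(w - 6)).
Integrate each term; A/(w−a) gives A·log|w−a|; A/(w−a)² gives −A/(w−a).

-785*log(w - 6)/336 + 281*log(w - 4)/125 - 6*log(w + 1)/875 + 571*log(w + 6)/6000 - 259/(100*w - 400) + C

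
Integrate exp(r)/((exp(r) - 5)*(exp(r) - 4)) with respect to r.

log(exp(r) - 5) - log(exp(r) - 4) + C

Let u = e^r, du = e^r dr.
The integral becomes ∫ du/((u-5)(u-4)); decompose into partial fractions.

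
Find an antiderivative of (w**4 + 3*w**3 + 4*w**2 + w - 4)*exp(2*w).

(4*w**4 + 4*w**3 + 10*w**2 - 6*w - 13)*exp(2*w)/8 + C

Use integration by parts with u = w**4 + 3*w**3 + 4*w**2 + w - 4, dv = exp(2*w) dw, so v = exp(2*w)/2.
Apply parts 4 times (tabular method): alternate signs, differentiate u down to 0, integrate dv up.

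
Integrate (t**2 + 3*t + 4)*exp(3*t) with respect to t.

(9*t**2 + 21*t + 29)*exp(3*t)/27 + C

Use integration by parts with u = t**2 + 3*t + 4, dv = exp(3*t) dt, so v = exp(3*t)/3.
Apply parts 2 times (tabular method): alternate signs, differentiate u down to 0, integrate dv up.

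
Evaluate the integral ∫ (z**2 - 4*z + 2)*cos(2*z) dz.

Use integration by parts with u = z**2 - 4*z + 2, dv = cos(2*z) dz, so v = sin(2*z)/2.
Apply parts 2 times (tabular method): alternate signs, differentiate u down to 0, integrate dv up.

z**2*sin(2*z)/2 - 2*z*sin(2*z) + z*cos(2*z)/2 + 3*sin(2*z)/4 - cos(2*z) + C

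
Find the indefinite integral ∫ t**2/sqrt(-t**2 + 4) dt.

Substitute t = 2·sin(θ), so dt = 2·cos(θ) dθ and the radical becomes sqrt(-t**2 + 4) = 2·cos(θ) by the Pythagorean identity.
Integrate the resulting trig expression in θ, then back-substitute θ = asin(t/2), sin(θ) = t/2, cos(θ) = sqrt(-t**2 + 4)/2 (absorbing any constant into C).

-t*sqrt(-t**2 + 4)/2 + 2*asin(t/2) + C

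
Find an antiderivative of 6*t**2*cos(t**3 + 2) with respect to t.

2*sin(t**3 + 2) + C

Let u = t**3 + 2, so du = (3*t**2) dt.
Rewriting, the integral becomes 2·∫ cos(u) du = 2·sin(u).
Substituting back, u = t**3 + 2.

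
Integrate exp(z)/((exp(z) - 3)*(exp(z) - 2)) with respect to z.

log(exp(z) - 3) - log(exp(z) - 2) + C

Let u = e^z, du = e^z dz.
The integral becomes ∫ du/((u-2)(u-3)); decompose into partial fractions.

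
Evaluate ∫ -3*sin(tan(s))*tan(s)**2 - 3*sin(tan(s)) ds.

Let u = tan(s), so du = (tan(s)**2 + 1) ds.
Rewriting, the integral becomes -3·∫ sin(u) du = -3·-cos(u).
Substituting back, u = tan(s).

3*cos(tan(s)) + C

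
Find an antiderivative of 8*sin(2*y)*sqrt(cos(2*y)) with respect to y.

Let u = cos(2*y), so du = (-2*sin(2*y)) dy.
Rewriting, the integral becomes -4·∫ √u du = -4·(2/3)u^(3/2).
Substituting back, u = cos(2*y).

-8*cos(2*y)**(3/2)/3 + C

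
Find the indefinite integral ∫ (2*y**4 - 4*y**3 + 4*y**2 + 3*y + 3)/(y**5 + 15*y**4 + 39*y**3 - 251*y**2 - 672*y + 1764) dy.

17*log(y - 3)/150 - 25*log(y - 2)/648 + 1195*log(y + 6)/24 - 193859*log(y + 7)/4050 + 3176/(45*y + 315) + C

Factor the denominator: (y - 3)*(y - 2)*(y + 6)*(y + 7)**2.
Partial-fraction decomposition: -193859/(4050*(y + 7)) - 3176/(45*(y + 7)**2) + 1195/(24*(y + 6)) - 25/(648*(y - 2)) + 17/(150*(y - 3)).
Integrate each term; A/(y−a) gives A·log|y−a|; A/(y−a)² gives −A/(y−a).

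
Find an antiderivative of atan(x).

x*atan(x) - log(x**2 + 1)/2 + C

Use integration by parts with u = arctan(x), dv = dx.
Then du = 1/(x**2 + 1) dx.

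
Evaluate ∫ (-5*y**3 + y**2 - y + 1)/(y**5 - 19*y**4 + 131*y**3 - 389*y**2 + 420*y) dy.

log(y)/420 - 209*log(y - 7)/21 + 151*log(y - 5)/5 - 307*log(y - 4)/12 + 16*log(y - 3)/3 + C

Factor the denominator: y*(y - 7)*(y - 5)*(y - 4)*(y - 3).
Partial-fraction decomposition: 16/(3*(y - 3)) - 307/(12*(y - 4)) + 151/(5*(y - 5)) - 209/(21*(y - 7)) + 1/(420*y).
Integrate each term: A/(y−a) contributes A·log|y−a|.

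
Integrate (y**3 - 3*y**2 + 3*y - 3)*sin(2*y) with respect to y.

Use integration by parts with u = y**3 - 3*y**2 + 3*y - 3, dv = sin(2*y) dy, so v = -cos(2*y)/2.
Apply parts 3 times (tabular method): alternate signs, differentiate u down to 0, integrate dv up.

-y**3*cos(2*y)/2 + 3*y**2*sin(2*y)/4 + 3*y**2*cos(2*y)/2 - 3*y*sin(2*y)/2 - 3*y*cos(2*y)/4 + 3*sin(2*y)/8 + 3*cos(2*y)/4 + C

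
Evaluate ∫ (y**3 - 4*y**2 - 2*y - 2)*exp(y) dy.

Use integration by parts with u = y**3 - 4*y**2 - 2*y - 2, dv = exp(y) dy, so v = exp(y).
Apply parts 3 times (tabular method): alternate signs, differentiate u down to 0, integrate dv up.

(y**3 - 7*y**2 + 12*y - 14)*exp(y) + C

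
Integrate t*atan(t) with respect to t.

Use integration by parts with u = arctan(t), dv = t dt.
Then du = 1/(t**2 + 1) dt.

t**2*atan(t)/2 - t/2 + atan(t)/2 + C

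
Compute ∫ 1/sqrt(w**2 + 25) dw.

Substitute w = 5·tan(θ), so dw = 5·sec(θ)^2 dθ and the radical becomes sqrt(w**2 + 25) = 5·sec(θ) by the Pythagorean identity.
Integrate the resulting trig expression in θ, then back-substitute tan(θ) = w/5, sec(θ) = sqrt(w**2 + 25)/5 (absorbing any constant into C).

log(w + sqrt(w**2 + 25)) + C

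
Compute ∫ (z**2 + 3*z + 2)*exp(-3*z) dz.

Use integration by parts with u = z**2 + 3*z + 2, dv = exp(-3*z) dz, so v = -exp(-3*z)/3.
Apply parts 2 times (tabular method): alternate signs, differentiate u down to 0, integrate dv up.

(-9*z**2 - 33*z - 29)*exp(-3*z)/27 + C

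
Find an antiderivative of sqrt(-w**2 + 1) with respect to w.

Substitute w = sin(θ), so dw = cos(θ) dθ and the radical becomes sqrt(-w**2 + 1) = cos(θ) by the Pythagorean identity.
Integrate the resulting trig expression in θ, then back-substitute θ = asin(w), sin(θ) = w, cos(θ) = sqrt(-w**2 + 1) (absorbing any constant into C).

w*sqrt(-w**2 + 1)/2 + asin(w)/2 + C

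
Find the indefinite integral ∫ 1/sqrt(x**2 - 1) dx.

Substitute x = sec(θ), so dx = sec(θ)*tan(θ) dθ and the radical becomes sqrt(x**2 - 1) = tan(θ) by the Pythagorean identity.
Integrate the resulting trig expression in θ, then back-substitute sec(θ) = x, tan(θ) = sqrt(x**2 - 1) (absorbing any constant into C).

log(x + sqrt(x**2 - 1)) + C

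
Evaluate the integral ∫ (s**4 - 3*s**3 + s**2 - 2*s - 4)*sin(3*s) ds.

-s**4*cos(3*s)/3 + 4*s**3*sin(3*s)/9 + s**3*cos(3*s) - s**2*sin(3*s) + s**2*cos(3*s)/9 - 2*s*sin(3*s)/27 + 106*cos(3*s)/81 + C

Use integration by parts with u = s**4 - 3*s**3 + s**2 - 2*s - 4, dv = sin(3*s) ds, so v = -cos(3*s)/3.
Apply parts 4 times (tabular method): alternate signs, differentiate u down to 0, integrate dv up.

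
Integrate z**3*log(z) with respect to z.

z**4*log(z)/4 - z**4/16 + C

Use integration by parts with u = log(z), dv = z**3 dz.
Then du = 1/z dz and v = z**4/4.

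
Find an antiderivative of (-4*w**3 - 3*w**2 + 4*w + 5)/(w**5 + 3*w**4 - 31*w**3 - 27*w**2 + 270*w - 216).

Factor the denominator: (w - 3)**2*(w - 1)*(w + 4)*(w + 6).
Partial-fraction decomposition: 737/(1134*(w + 6)) - 197/(490*(w + 4)) + 1/(70*(w - 1)) - 2081/(7938*(w - 3)) - 59/(63*(w - 3)**2).
Integrate each term; A/(w−a) gives A·log|w−a|; A/(w−a)² gives −A/(w−a).

-2081*log(w - 3)/7938 + log(w - 1)/70 - 197*log(w + 4)/490 + 737*log(w + 6)/1134 + 59/(63*w - 189) + C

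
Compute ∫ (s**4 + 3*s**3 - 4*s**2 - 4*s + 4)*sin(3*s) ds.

-s**4*cos(3*s)/3 + 4*s**3*sin(3*s)/9 - s**3*cos(3*s) + s**2*sin(3*s) + 16*s**2*cos(3*s)/9 - 32*s*sin(3*s)/27 + 2*s*cos(3*s) - 2*sin(3*s)/3 - 140*cos(3*s)/81 + C

Use integration by parts with u = s**4 + 3*s**3 - 4*s**2 - 4*s + 4, dv = sin(3*s) ds, so v = -cos(3*s)/3.
Apply parts 4 times (tabular method): alternate signs, differentiate u down to 0, integrate dv up.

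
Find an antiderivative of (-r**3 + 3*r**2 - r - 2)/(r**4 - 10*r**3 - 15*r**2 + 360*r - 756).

Factor the denominator: (r - 7)*(r - 6)*(r - 3)*(r + 6).
Partial-fraction decomposition: -82/(351*(r + 6)) - 5/(108*(r - 3)) + 29/(9*(r - 6)) - 205/(52*(r - 7)).
Integrate each term: A/(r−a) contributes A·log|r−a|.

-205*log(r - 7)/52 + 29*log(r - 6)/9 - 5*log(r - 3)/108 - 82*log(r + 6)/351 + C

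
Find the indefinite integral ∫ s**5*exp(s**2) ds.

(s**4 - 2*s**2 + 2)*exp(s**2)/2 + C

Let u = s², du = 2s ds; rewrite as (1/2)∫ u^2·exp(1u) du.
Now integrate by parts 2 times.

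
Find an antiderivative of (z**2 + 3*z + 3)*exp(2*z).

Use integration by parts with u = z**2 + 3*z + 3, dv = exp(2*z) dz, so v = exp(2*z)/2.
Apply parts 2 times (tabular method): alternate signs, differentiate u down to 0, integrate dv up.

(z**2 + 2*z + 2)*exp(2*z)/2 + C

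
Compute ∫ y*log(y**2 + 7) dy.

Let u = y**2 + 7, so du = (2*y) dy.
The integral becomes (1/2)·∫ log(u) du; integrate by parts with u′=log(u), dv′=du.

y**2*log(y**2 + 7)/2 - y**2/2 + 7*log(y**2 + 7)/2 + C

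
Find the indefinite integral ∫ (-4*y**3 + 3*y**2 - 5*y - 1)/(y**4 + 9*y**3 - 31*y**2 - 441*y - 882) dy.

Factor the denominator: (y - 7)*(y + 3)*(y + 6)*(y + 7).
Partial-fraction decomposition: -1553/(56*(y + 7)) + 77/(3*(y + 6)) - 149/(120*(y + 3)) - 97/(140*(y - 7)).
Integrate each term: A/(y−a) contributes A·log|y−a|.

-97*log(y - 7)/140 - 149*log(y + 3)/120 + 77*log(y + 6)/3 - 1553*log(y + 7)/56 + C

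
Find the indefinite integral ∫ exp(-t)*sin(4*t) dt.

-exp(-t)*sin(4*t)/17 - 4*exp(-t)*cos(4*t)/17 + C

Let I denote the integral. Integrate by parts with u = sin(4*t), dv = exp(-t) dt, so v = -exp(-t): I = -exp(-t)*sin(4*t) + 4·∫ exp(-t)*cos(4*t) dt.
Apply parts again with u = cos(4*t), dv = exp(-t) dt: ∫ exp(-t)*cos(4*t) dt = -exp(-t)*cos(4*t) − 4·I. Substituting back brings back I: I = -exp(-t)*sin(4*t) - 4*exp(-t)*cos(4*t) − 16·I.
Solving for I: (1 + 16)·I equals the remaining terms, so I = (1/17)·(-exp(-t)*sin(4*t) - 4*exp(-t)*cos(4*t)).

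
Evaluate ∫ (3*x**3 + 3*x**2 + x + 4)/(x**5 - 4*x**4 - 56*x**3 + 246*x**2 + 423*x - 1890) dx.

766*log(x - 6)/351 - 153*log(x - 5)/64 + 23*log(x - 3)/72 + 53*log(x + 3)/1728 - 59*log(x + 7)/416 + C

Factor the denominator: (x - 6)*(x - 5)*(x - 3)*(x + 3)*(x + 7).
Partial-fraction decomposition: -59/(416*(x + 7)) + 53/(1728*(x + 3)) + 23/(72*(x - 3)) - 153/(64*(x - 5)) + 766/(351*(x - 6)).
Integrate each term: A/(x−a) contributes A·log|x−a|.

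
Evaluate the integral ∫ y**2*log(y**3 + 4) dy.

Let u = y**3 + 4, so du = (3*y**2) dy.
The integral becomes (1/3)·∫ log(u) du; integrate by parts with u′=log(u), dv′=du.

y**3*log(y**3 + 4)/3 - y**3/3 + 4*log(y**3 + 4)/3 + C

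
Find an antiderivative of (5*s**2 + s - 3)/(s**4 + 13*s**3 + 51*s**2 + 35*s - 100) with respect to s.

log(s - 1)/60 - 73*log(s + 4)/5 + 175*log(s + 5)/12 - 39/(2*s + 10) + C

Factor the denominator: (s - 1)*(s + 4)*(s + 5)**2.
Partial-fraction decomposition: 175/(12*(s + 5)) + 39/(2*(s + 5)**2) - 73/(5*(s + 4)) + 1/(60*(s - 1)).
Integrate each term; A/(s−a) gives A·log|s−a|; A/(s−a)² gives −A/(s−a).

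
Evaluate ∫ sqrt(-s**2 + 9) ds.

Substitute s = 3·sin(θ), so ds = 3·cos(θ) dθ and the radical becomes sqrt(-s**2 + 9) = 3·cos(θ) by the Pythagorean identity.
Integrate the resulting trig expression in θ, then back-substitute θ = asin(s/3), sin(θ) = s/3, cos(θ) = sqrt(-s**2 + 9)/3 (absorbing any constant into C).

s*sqrt(-s**2 + 9)/2 + 9*asin(s/3)/2 + C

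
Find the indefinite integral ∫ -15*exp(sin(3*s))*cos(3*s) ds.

-5*exp(sin(3*s)) + C

Let u = sin(3*s), so du = (3*cos(3*s)) ds.
Rewriting, the integral becomes -5·∫ e^u du = -5·e^u.
Substituting back, u = sin(3*s).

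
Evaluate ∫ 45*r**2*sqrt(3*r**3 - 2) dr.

Let u = 3*r**3 - 2, so du = (9*r**2) dr.
Rewriting, the integral becomes 5·∫ √u du = 5·(2/3)u^(3/2).
Substituting back, u = 3*r**3 - 2.

10*(3*r**3 - 2)**(3/2)/3 + C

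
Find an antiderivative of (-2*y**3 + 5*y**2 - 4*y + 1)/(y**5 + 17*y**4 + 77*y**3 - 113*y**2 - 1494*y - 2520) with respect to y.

-log(y - 4)/110 - 2*log(y + 3)/3 + 11*log(y + 5) - 637*log(y + 6)/30 + 120*log(y + 7)/11 + C

Factor the denominator: (y - 4)*(y + 3)*(y + 5)*(y + 6)*(y + 7).
Partial-fraction decomposition: 120/(11*(y + 7)) - 637/(30*(y + 6)) + 11/(y + 5) - 2/(3*(y + 3)) - 1/(110*(y - 4)).
Integrate each term: A/(y−a) contributes A·log|y−a|.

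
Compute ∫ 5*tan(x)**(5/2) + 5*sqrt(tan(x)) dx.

Let u = tan(x), so du = (tan(x)**2 + 1) dx.
Rewriting, the integral becomes 5·∫ √u du = 5·(2/3)u^(3/2).
Substituting back, u = tan(x).

10*tan(x)**(3/2)/3 + C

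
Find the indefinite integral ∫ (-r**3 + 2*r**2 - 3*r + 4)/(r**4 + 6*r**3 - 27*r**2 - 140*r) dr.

Factor the denominator: r*(r - 5)*(r + 4)*(r + 7).
Partial-fraction decomposition: -233/(126*(r + 7)) + 28/(27*(r + 4)) - 43/(270*(r - 5)) - 1/(35*r).
Integrate each term: A/(r−a) contributes A·log|r−a|.

-log(r)/35 - 43*log(r - 5)/270 + 28*log(r + 4)/27 - 233*log(r + 7)/126 + C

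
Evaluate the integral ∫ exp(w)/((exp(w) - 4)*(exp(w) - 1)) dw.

log(exp(w) - 4)/3 - log(exp(w) - 1)/3 + C

Let u = e^w, du = e^w dw.
The integral becomes ∫ du/((u-4)(u-1)); decompose into partial fractions.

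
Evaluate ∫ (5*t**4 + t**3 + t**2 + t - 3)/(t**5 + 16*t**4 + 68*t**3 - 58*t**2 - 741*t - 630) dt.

49*log(t - 3)/320 - log(t + 1)/480 + 3017*log(t + 5)/64 - 699*log(t + 6)/5 + 11701*log(t + 7)/120 + C

Factor the denominator: (t - 3)*(t + 1)*(t + 5)*(t + 6)*(t + 7).
Partial-fraction decomposition: 11701/(120*(t + 7)) - 699/(5*(t + 6)) + 3017/(64*(t + 5)) - 1/(480*(t + 1)) + 49/(320*(t - 3)).
Integrate each term: A/(t−a) contributes A·log|t−a|.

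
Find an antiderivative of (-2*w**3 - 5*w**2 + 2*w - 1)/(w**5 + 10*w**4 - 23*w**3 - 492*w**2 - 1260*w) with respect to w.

Factor the denominator: w*(w - 7)*(w + 5)*(w + 6)**2.
Partial-fraction decomposition: -11171/(6084*(w + 6)) - 239/(78*(w + 6)**2) + 19/(10*(w + 5)) - 153/(2366*(w - 7)) + 1/(1260*w).
Integrate each term; A/(w−a) gives A·log|w−a|; A/(w−a)² gives −A/(w−a).

log(w)/1260 - 153*log(w - 7)/2366 + 19*log(w + 5)/10 - 11171*log(w + 6)/6084 + 239/(78*w + 468) + C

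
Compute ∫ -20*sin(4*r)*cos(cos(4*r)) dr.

Let u = cos(4*r), so du = (-4*sin(4*r)) dr.
Rewriting, the integral becomes 5·∫ cos(u) du = 5·sin(u).
Substituting back, u = cos(4*r).

5*sin(cos(4*r)) + C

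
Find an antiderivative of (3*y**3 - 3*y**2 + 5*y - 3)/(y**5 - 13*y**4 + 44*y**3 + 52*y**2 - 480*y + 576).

63*log(y - 6)/16 - 51*log(y - 4)/14 - 19*log(y - 2)/80 - 2*log(y + 3)/35 + 23/(4*y - 16) + C

Factor the denominator: (y - 6)*(y - 4)**2*(y - 2)*(y + 3).
Partial-fraction decomposition: -2/(35*(y + 3)) - 19/(80*(y - 2)) - 51/(14*(y - 4)) - 23/(4*(y - 4)**2) + 63/(16*(y - 6)).
Integrate each term; A/(y−a) gives A·log|y−a|; A/(y−a)² gives −A/(y−a).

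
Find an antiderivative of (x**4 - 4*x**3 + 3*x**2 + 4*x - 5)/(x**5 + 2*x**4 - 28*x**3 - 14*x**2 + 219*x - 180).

Factor the denominator: (x - 3)**2*(x - 1)*(x + 4)*(x + 5).
Partial-fraction decomposition: 1175/(384*(x + 5)) - 11/(5*(x + 4)) - 1/(120*(x - 1)) + 19/(128*(x - 3)) + 1/(16*(x - 3)**2).
Integrate each term; A/(x−a) gives A·log|x−a|; A/(x−a)² gives −A/(x−a).

19*log(x - 3)/128 - log(x - 1)/120 - 11*log(x + 4)/5 + 1175*log(x + 5)/384 - 1/(16*x - 48) + C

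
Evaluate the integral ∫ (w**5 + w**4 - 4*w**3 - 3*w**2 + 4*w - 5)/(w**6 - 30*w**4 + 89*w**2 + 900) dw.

11*log(w - 5)/16 - 49*log(w - 3)/312 - 49*log(w + 3)/624 + 105*log(w + 5)/232 + 18*log(w**2 + 4)/377 + 23*atan(w/2)/754 + C

Factor the denominator: (w - 5)*(w - 3)*(w + 3)*(w + 5)*(w**2 + 4).
Partial-fraction decomposition: (36*w + 23)/(377*(w**2 + 4)) + 105/(232*(w + 5)) - 49/(624*(w + 3)) - 49/(312*(w - 3)) + 11/(16*(w - 5)).
Integrate each term; A/(w−a) gives A·log|w−a|; the (Bw+D)/(w²+p²) term gives a log and an atan.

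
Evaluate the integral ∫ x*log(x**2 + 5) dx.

x**2*log(x**2 + 5)/2 - x**2/2 + 5*log(x**2 + 5)/2 + C

Let u = x**2 + 5, so du = (2*x) dx.
The integral becomes (1/2)·∫ log(u) du; integrate by parts with u′=log(u), dv′=du.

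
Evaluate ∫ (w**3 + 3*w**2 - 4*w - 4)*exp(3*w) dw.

(9*w**3 + 18*w**2 - 48*w - 20)*exp(3*w)/27 + C

Use integration by parts with u = w**3 + 3*w**2 - 4*w - 4, dv = exp(3*w) dw, so v = exp(3*w)/3.
Apply parts 3 times (tabular method): alternate signs, differentiate u down to 0, integrate dv up.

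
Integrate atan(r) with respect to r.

r*atan(r) - log(r**2 + 1)/2 + C

Use integration by parts with u = arctan(r), dv = dr.
Then du = 1/(r**2 + 1) dr.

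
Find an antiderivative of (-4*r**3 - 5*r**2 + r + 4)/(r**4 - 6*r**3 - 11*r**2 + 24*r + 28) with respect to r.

Factor the denominator: (r - 7)*(r - 2)*(r + 1)*(r + 2).
Partial-fraction decomposition: -7/(18*(r + 2)) + 1/(12*(r + 1)) + 23/(30*(r - 2)) - 803/(180*(r - 7)).
Integrate each term: A/(r−a) contributes A·log|r−a|.

-803*log(r - 7)/180 + 23*log(r - 2)/30 + log(r + 1)/12 - 7*log(r + 2)/18 + C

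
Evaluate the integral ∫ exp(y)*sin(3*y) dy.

Let I denote the integral. Integrate by parts with u = sin(3*y), dv = exp(y) dy, so v = exp(y): I = exp(y)*sin(3*y) − 3·∫ exp(y)*cos(3*y) dy.
Apply parts again with u = cos(3*y), dv = exp(y) dy: ∫ exp(y)*cos(3*y) dy = exp(y)*cos(3*y) + 3·I. Substituting back brings back I: I = exp(y)*sin(3*y) - 3*exp(y)*cos(3*y) − 9·I.
Solving for I: (1 + 9)·I equals the remaining terms, so I = (1/10)·(exp(y)*sin(3*y) - 3*exp(y)*cos(3*y)).

exp(y)*sin(3*y)/10 - 3*exp(y)*cos(3*y)/10 + C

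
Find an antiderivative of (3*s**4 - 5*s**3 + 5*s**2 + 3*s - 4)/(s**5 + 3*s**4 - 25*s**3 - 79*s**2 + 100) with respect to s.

Factor the denominator: (s - 5)*(s - 1)*(s + 2)**2*(s + 5).
Partial-fraction decomposition: 1303/(270*(s + 5)) - 53/(21*(s + 2)) + 14/(9*(s + 2)**2) - 1/(108*(s - 1)) + 99/(140*(s - 5)).
Integrate each term; A/(s−a) gives A·log|s−a|; A/(s−a)² gives −A/(s−a).

99*log(s - 5)/140 - log(s - 1)/108 - 53*log(s + 2)/21 + 1303*log(s + 5)/270 - 14/(9*s + 18) + C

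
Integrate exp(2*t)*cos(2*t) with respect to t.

exp(2*t)*sin(2*t)/4 + exp(2*t)*cos(2*t)/4 + C

Let I denote the integral. Integrate by parts with u = cos(2*t), dv = exp(2*t) dt, so v = exp(2*t)/2: I = exp(2*t)*cos(2*t)/2 + ∫ exp(2*t)*sin(2*t) dt.
Apply parts again with u = sin(2*t), dv = exp(2*t) dt: ∫ exp(2*t)*sin(2*t) dt = exp(2*t)*sin(2*t)/2 − I. Substituting back brings back I: I = exp(2*t)*sin(2*t)/2 + exp(2*t)*cos(2*t)/2 − I.
Solving for I: (1 + 1)·I equals the remaining terms, so I = (1/2)·(exp(2*t)*sin(2*t)/2 + exp(2*t)*cos(2*t)/2).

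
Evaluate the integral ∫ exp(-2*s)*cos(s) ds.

Let I denote the integral. Integrate by parts with u = cos(s), dv = exp(-2*s) ds, so v = -exp(-2*s)/2: I = -exp(-2*s)*cos(s)/2 − (1/2)·∫ exp(-2*s)*sin(s) ds.
Apply parts again with u = sin(s), dv = exp(-2*s) ds: ∫ exp(-2*s)*sin(s) ds = -exp(-2*s)*sin(s)/2 + (1/2)·I. Substituting back brings back I: I = exp(-2*s)*sin(s)/4 - exp(-2*s)*cos(s)/2 − (1/4)·I.
Solving for I: (1 + 1/4)·I equals the remaining terms, so I = (4/5)·(exp(-2*s)*sin(s)/4 - exp(-2*s)*cos(s)/2).

exp(-2*s)*sin(s)/5 - 2*exp(-2*s)*cos(s)/5 + C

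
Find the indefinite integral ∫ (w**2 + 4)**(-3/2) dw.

w/(4*sqrt(w**2 + 4)) + C

Substitute w = 2·tan(θ), so dw = 2·sec(θ)^2 dθ and the radical becomes sqrt(w**2 + 4) = 2·sec(θ) by the Pythagorean identity.
Integrate the resulting trig expression in θ, then back-substitute tan(θ) = w/2, sec(θ) = sqrt(w**2 + 4)/2 (absorbing any constant into C).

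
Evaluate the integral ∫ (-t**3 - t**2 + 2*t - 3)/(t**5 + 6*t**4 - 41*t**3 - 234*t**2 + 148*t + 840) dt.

Factor the denominator: (t - 6)*(t - 2)*(t + 2)*(t + 5)*(t + 7).
Partial-fraction decomposition: 277/(1170*(t + 7)) - 29/(154*(t + 5)) - 1/(160*(t + 2)) + 11/(1008*(t - 2)) - 243/(4576*(t - 6)).
Integrate each term: A/(t−a) contributes A·log|t−a|.

-243*log(t - 6)/4576 + 11*log(t - 2)/1008 - log(t + 2)/160 - 29*log(t + 5)/154 + 277*log(t + 7)/1170 + C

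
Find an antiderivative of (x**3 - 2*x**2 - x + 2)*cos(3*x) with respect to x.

Use integration by parts with u = x**3 - 2*x**2 - x + 2, dv = cos(3*x) dx, so v = sin(3*x)/3.
Apply parts 3 times (tabular method): alternate signs, differentiate u down to 0, integrate dv up.

x**3*sin(3*x)/3 - 2*x**2*sin(3*x)/3 + x**2*cos(3*x)/3 - 5*x*sin(3*x)/9 - 4*x*cos(3*x)/9 + 22*sin(3*x)/27 - 5*cos(3*x)/27 + C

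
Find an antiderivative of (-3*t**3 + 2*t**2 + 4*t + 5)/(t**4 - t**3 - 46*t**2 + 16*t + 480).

Factor the denominator: (t - 6)*(t - 4)*(t + 4)*(t + 5).
Partial-fraction decomposition: -410/(99*(t + 5)) + 213/(80*(t + 4)) + 139/(144*(t - 4)) - 547/(220*(t - 6)).
Integrate each term: A/(t−a) contributes A·log|t−a|.

-547*log(t - 6)/220 + 139*log(t - 4)/144 + 213*log(t + 4)/80 - 410*log(t + 5)/99 + C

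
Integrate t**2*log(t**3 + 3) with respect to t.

t**3*log(t**3 + 3)/3 - t**3/3 + log(t**3 + 3) + C

Let u = t**3 + 3, so du = (3*t**2) dt.
The integral becomes (1/3)·∫ log(u) du; integrate by parts with u′=log(u), dv′=du.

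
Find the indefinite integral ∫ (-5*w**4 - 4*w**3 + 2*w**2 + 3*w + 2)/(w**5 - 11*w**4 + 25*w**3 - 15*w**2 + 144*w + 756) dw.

Factor the denominator: (w - 7)*(w - 6)*(w + 2)*(w**2 + 9).
Partial-fraction decomposition: (5042*w - 37293)/(16965*(w**2 + 9)) - 11/(234*(w + 2)) + 1813/(90*(w - 6)) - 6628/(261*(w - 7)).
Integrate each term; A/(w−a) gives A·log|w−a|; the (Bw+D)/(w²+p²) term gives a log and an atan.

-6628*log(w - 7)/261 + 1813*log(w - 6)/90 - 11*log(w + 2)/234 + 2521*log(w**2 + 9)/16965 - 12431*atan(w/3)/16965 + C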